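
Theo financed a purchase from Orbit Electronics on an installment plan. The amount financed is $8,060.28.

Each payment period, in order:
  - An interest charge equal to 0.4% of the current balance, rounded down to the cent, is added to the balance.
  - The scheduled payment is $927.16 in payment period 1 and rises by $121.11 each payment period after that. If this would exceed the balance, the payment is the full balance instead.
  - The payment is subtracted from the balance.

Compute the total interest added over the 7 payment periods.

# | Opening | Interest | Payment | End bal
1 | $8,060.28 | $32.24 | $927.16 | $7,165.36
2 | $7,165.36 | $28.66 | $1,048.27 | $6,145.75
3 | $6,145.75 | $24.58 | $1,169.38 | $5,000.95
4 | $5,000.95 | $20.00 | $1,290.49 | $3,730.46
5 | $3,730.46 | $14.92 | $1,411.60 | $2,333.78
6 | $2,333.78 | $9.33 | $1,532.71 | $810.40
7 | $810.40 | $3.24 | $813.64 | $0.00
Total interest: $32.24 + $28.66 + $24.58 + $20.00 + $14.92 + $9.33 + $3.24 = $132.97

$132.97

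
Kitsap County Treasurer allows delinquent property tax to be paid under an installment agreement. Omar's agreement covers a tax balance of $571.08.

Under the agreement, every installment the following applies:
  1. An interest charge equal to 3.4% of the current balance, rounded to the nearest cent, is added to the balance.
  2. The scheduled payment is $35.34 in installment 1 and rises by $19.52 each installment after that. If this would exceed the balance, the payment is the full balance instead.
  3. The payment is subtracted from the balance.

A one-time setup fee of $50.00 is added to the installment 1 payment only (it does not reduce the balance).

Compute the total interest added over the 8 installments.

$100.31

# | Opening | Interest | Payment | Fee | End bal
1 | $571.08 | $19.42 | $35.34 | $50.00 | $555.16
2 | $555.16 | $18.88 | $54.86 | — | $519.18
3 | $519.18 | $17.65 | $74.38 | — | $462.45
4 | $462.45 | $15.72 | $93.90 | — | $384.27
5 | $384.27 | $13.07 | $113.42 | — | $283.92
6 | $283.92 | $9.65 | $132.94 | — | $160.63
7 | $160.63 | $5.46 | $152.46 | — | $13.63
8 | $13.63 | $0.46 | $14.09 | — | $0.00
Total interest: $19.42 + $18.88 + $17.65 + $15.72 + $13.07 + $9.65 + $5.46 + $0.46 = $100.31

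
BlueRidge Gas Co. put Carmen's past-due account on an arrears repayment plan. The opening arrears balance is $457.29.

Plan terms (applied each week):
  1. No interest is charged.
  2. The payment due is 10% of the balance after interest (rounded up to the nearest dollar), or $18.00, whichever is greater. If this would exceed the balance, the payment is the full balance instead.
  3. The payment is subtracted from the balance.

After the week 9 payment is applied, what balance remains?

$174.29

# | Opening | Payment | End bal
1 | $457.29 | $46.00 | $411.29
2 | $411.29 | $42.00 | $369.29
3 | $369.29 | $37.00 | $332.29
4 | $332.29 | $34.00 | $298.29
5 | $298.29 | $30.00 | $268.29
6 | $268.29 | $27.00 | $241.29
7 | $241.29 | $25.00 | $216.29
8 | $216.29 | $22.00 | $194.29
9 | $194.29 | $20.00 | $174.29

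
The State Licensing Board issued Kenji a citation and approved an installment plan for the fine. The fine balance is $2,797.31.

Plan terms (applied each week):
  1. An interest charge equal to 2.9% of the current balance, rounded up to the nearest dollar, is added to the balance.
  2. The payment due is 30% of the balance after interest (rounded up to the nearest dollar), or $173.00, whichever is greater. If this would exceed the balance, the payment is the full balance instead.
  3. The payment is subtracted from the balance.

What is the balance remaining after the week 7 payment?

# | Opening | Interest | Payment | End bal
1 | $2,797.31 | $82.00 | $864.00 | $2,015.31
2 | $2,015.31 | $59.00 | $623.00 | $1,451.31
3 | $1,451.31 | $43.00 | $449.00 | $1,045.31
4 | $1,045.31 | $31.00 | $323.00 | $753.31
5 | $753.31 | $22.00 | $233.00 | $542.31
6 | $542.31 | $16.00 | $173.00 | $385.31
7 | $385.31 | $12.00 | $173.00 | $224.31

$224.31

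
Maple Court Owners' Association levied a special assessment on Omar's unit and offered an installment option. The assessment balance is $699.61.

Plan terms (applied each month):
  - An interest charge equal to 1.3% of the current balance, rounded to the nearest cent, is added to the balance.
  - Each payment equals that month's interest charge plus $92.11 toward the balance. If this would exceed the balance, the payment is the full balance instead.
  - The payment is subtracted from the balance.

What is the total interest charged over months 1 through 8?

$39.23

Month 1: opening $699.61; interest $9.09 → $708.70; payment $101.20; balance $607.50
Month 2: opening $607.50; interest $7.90 → $615.40; payment $100.01; balance $515.39
Month 3: opening $515.39; interest $6.70 → $522.09; payment $98.81; balance $423.28
Month 4: opening $423.28; interest $5.50 → $428.78; payment $97.61; balance $331.17
Month 5: opening $331.17; interest $4.31 → $335.48; payment $96.42; balance $239.06
Month 6: opening $239.06; interest $3.11 → $242.17; payment $95.22; balance $146.95
Month 7: opening $146.95; interest $1.91 → $148.86; payment $94.02; balance $54.84
Month 8: opening $54.84; interest $0.71 → $55.55; payment $55.55; balance $0.00
Total interest: $9.09 + $7.90 + $6.70 + $5.50 + $4.31 + $3.11 + $1.91 + $0.71 = $39.23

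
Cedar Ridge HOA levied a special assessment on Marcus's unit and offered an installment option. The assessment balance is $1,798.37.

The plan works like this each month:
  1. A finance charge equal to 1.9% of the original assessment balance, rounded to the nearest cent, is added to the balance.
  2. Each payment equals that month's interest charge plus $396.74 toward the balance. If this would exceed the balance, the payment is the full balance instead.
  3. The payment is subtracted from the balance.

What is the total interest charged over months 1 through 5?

Month 1: opening $1,798.37; interest $34.17 → $1,832.54; payment $430.91; balance $1,401.63
Month 2: opening $1,401.63; interest $34.17 → $1,435.80; payment $430.91; balance $1,004.89
Month 3: opening $1,004.89; interest $34.17 → $1,039.06; payment $430.91; balance $608.15
Month 4: opening $608.15; interest $34.17 → $642.32; payment $430.91; balance $211.41
Month 5: opening $211.41; interest $34.17 → $245.58; payment $245.58; balance $0.00
Total interest: $34.17 + $34.17 + $34.17 + $34.17 + $34.17 = $170.85

$170.85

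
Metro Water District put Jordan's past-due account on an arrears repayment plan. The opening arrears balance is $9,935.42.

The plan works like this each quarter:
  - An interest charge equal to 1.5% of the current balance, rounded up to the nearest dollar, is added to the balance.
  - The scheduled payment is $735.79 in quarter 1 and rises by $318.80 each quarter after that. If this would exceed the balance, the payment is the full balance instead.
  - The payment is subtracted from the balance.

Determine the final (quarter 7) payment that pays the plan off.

$1,427.68

Quarter 1: $9,935.42 +$150.00 interest = $10,085.42; pay $735.79 → $9,349.63
Quarter 2: $9,349.63 +$141.00 interest = $9,490.63; pay $1,054.59 → $8,436.04
Quarter 3: $8,436.04 +$127.00 interest = $8,563.04; pay $1,373.39 → $7,189.65
Quarter 4: $7,189.65 +$108.00 interest = $7,297.65; pay $1,692.19 → $5,605.46
Quarter 5: $5,605.46 +$85.00 interest = $5,690.46; pay $2,010.99 → $3,679.47
Quarter 6: $3,679.47 +$56.00 interest = $3,735.47; pay $2,329.79 → $1,405.68
Quarter 7: $1,405.68 +$22.00 interest = $1,427.68; pay $1,427.68 → $0.00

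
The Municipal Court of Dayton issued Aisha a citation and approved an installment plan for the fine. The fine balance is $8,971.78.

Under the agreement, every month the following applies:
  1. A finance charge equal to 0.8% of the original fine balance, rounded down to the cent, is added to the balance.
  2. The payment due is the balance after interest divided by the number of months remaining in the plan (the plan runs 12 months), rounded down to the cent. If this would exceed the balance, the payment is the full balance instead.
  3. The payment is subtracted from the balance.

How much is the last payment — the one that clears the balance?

$970.38

# | Opening | Interest | Payment | End bal
1 | $8,971.78 | $71.77 | $753.62 | $8,289.93
2 | $8,289.93 | $71.77 | $760.15 | $7,601.55
3 | $7,601.55 | $71.77 | $767.33 | $6,905.99
4 | $6,905.99 | $71.77 | $775.30 | $6,202.46
5 | $6,202.46 | $71.77 | $784.27 | $5,489.96
6 | $5,489.96 | $71.77 | $794.53 | $4,767.20
7 | $4,767.20 | $71.77 | $806.49 | $4,032.48
8 | $4,032.48 | $71.77 | $820.85 | $3,283.40
9 | $3,283.40 | $71.77 | $838.79 | $2,516.38
10 | $2,516.38 | $71.77 | $862.71 | $1,725.44
11 | $1,725.44 | $71.77 | $898.60 | $898.61
12 | $898.61 | $71.77 | $970.38 | $0.00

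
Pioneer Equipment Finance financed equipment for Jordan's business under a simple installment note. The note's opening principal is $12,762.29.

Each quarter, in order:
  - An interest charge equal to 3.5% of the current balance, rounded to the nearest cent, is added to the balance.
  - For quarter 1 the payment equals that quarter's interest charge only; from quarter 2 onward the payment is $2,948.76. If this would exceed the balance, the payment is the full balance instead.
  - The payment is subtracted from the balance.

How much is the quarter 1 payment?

$446.68

Quarter 1: opening $12,762.29; interest $446.68 → $13,208.97; payment $446.68; balance $12,762.29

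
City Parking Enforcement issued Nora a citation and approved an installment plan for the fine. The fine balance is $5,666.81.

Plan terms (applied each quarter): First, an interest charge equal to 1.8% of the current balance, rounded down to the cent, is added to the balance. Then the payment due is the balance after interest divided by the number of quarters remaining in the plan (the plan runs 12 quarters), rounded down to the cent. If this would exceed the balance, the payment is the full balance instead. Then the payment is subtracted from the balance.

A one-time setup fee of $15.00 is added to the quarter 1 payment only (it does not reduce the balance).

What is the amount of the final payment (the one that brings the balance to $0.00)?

$584.97

# | Opening | Interest | Payment | Fee | End bal
1 | $5,666.81 | $102.00 | $480.73 | $15.00 | $5,288.08
2 | $5,288.08 | $95.18 | $489.38 | — | $4,893.88
3 | $4,893.88 | $88.08 | $498.19 | — | $4,483.77
4 | $4,483.77 | $80.70 | $507.16 | — | $4,057.31
5 | $4,057.31 | $73.03 | $516.29 | — | $3,614.05
6 | $3,614.05 | $65.05 | $525.58 | — | $3,153.52
7 | $3,153.52 | $56.76 | $535.04 | — | $2,675.24
8 | $2,675.24 | $48.15 | $544.67 | — | $2,178.72
9 | $2,178.72 | $39.21 | $554.48 | — | $1,663.45
10 | $1,663.45 | $29.94 | $564.46 | — | $1,128.93
11 | $1,128.93 | $20.32 | $574.62 | — | $574.63
12 | $574.63 | $10.34 | $584.97 | — | $0.00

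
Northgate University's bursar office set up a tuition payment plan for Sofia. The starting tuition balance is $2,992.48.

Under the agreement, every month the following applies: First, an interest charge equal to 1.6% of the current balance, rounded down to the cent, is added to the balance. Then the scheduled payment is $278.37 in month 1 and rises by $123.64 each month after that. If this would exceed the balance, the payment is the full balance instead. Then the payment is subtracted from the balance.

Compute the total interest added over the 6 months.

$190.69

# | Opening | Interest | Payment | End bal
1 | $2,992.48 | $47.87 | $278.37 | $2,761.98
2 | $2,761.98 | $44.19 | $402.01 | $2,404.16
3 | $2,404.16 | $38.46 | $525.65 | $1,916.97
4 | $1,916.97 | $30.67 | $649.29 | $1,298.35
5 | $1,298.35 | $20.77 | $772.93 | $546.19
6 | $546.19 | $8.73 | $554.92 | $0.00
Total interest: $47.87 + $44.19 + $38.46 + $30.67 + $20.77 + $8.73 = $190.69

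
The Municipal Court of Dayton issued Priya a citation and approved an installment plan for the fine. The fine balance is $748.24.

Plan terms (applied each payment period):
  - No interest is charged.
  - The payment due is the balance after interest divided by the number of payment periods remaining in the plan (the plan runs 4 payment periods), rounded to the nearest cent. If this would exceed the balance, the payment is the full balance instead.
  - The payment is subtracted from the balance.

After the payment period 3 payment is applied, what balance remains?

Payment period 1: opening $748.24; payment $187.06; balance $561.18
Payment period 2: opening $561.18; payment $187.06; balance $374.12
Payment period 3: opening $374.12; payment $187.06; balance $187.06

$187.06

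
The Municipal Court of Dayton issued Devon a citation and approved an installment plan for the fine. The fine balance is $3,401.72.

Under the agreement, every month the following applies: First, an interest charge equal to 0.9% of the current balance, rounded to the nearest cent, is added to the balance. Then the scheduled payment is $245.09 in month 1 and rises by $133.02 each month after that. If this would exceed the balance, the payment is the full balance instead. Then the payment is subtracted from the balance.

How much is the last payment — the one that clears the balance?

$66.77

# | Opening | Interest | Payment | End bal
1 | $3,401.72 | $30.62 | $245.09 | $3,187.25
2 | $3,187.25 | $28.69 | $378.11 | $2,837.83
3 | $2,837.83 | $25.54 | $511.13 | $2,352.24
4 | $2,352.24 | $21.17 | $644.15 | $1,729.26
5 | $1,729.26 | $15.56 | $777.17 | $967.65
6 | $967.65 | $8.71 | $910.19 | $66.17
7 | $66.17 | $0.60 | $66.77 | $0.00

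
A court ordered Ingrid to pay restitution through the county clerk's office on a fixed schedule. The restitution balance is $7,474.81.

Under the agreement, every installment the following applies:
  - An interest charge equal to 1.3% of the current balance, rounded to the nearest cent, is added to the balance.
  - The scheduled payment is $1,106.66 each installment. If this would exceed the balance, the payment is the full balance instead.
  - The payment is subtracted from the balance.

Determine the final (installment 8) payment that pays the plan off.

# | Opening | Interest | Payment | End bal
1 | $7,474.81 | $97.17 | $1,106.66 | $6,465.32
2 | $6,465.32 | $84.05 | $1,106.66 | $5,442.71
3 | $5,442.71 | $70.76 | $1,106.66 | $4,406.81
4 | $4,406.81 | $57.29 | $1,106.66 | $3,357.44
5 | $3,357.44 | $43.65 | $1,106.66 | $2,294.43
6 | $2,294.43 | $29.83 | $1,106.66 | $1,217.60
7 | $1,217.60 | $15.83 | $1,106.66 | $126.77
8 | $126.77 | $1.65 | $128.42 | $0.00

$128.42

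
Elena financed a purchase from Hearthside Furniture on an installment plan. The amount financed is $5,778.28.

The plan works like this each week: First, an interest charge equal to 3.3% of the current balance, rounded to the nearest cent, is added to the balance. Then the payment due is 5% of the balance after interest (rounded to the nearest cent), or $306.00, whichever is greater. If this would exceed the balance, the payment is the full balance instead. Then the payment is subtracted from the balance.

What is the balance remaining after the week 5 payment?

$5,162.37

Week 1: $5,778.28 +$190.68 interest = $5,968.96; pay $306.00 → $5,662.96
Week 2: $5,662.96 +$186.88 interest = $5,849.84; pay $306.00 → $5,543.84
Week 3: $5,543.84 +$182.95 interest = $5,726.79; pay $306.00 → $5,420.79
Week 4: $5,420.79 +$178.89 interest = $5,599.68; pay $306.00 → $5,293.68
Week 5: $5,293.68 +$174.69 interest = $5,468.37; pay $306.00 → $5,162.37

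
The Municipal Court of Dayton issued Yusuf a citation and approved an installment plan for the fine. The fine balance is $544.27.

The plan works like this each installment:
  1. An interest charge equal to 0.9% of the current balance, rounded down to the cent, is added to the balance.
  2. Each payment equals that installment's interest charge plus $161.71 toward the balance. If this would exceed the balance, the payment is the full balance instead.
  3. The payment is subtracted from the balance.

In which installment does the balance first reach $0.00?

4

# | Opening | Interest | Payment | End bal
1 | $544.27 | $4.89 | $166.60 | $382.56
2 | $382.56 | $3.44 | $165.15 | $220.85
3 | $220.85 | $1.98 | $163.69 | $59.14
4 | $59.14 | $0.53 | $59.67 | $0.00
Balance reaches $0.00 in installment 4.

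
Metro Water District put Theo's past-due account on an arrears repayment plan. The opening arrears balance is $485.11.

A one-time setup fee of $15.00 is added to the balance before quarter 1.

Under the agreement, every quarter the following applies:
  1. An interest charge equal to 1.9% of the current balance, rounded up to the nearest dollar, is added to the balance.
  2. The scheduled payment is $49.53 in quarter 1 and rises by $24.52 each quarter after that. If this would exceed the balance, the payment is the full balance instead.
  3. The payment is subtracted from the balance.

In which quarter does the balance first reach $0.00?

6

# | Opening | Interest | Payment | End bal
1 | $500.11 | $10.00 | $49.53 | $460.58
2 | $460.58 | $9.00 | $74.05 | $395.53
3 | $395.53 | $8.00 | $98.57 | $304.96
4 | $304.96 | $6.00 | $123.09 | $187.87
5 | $187.87 | $4.00 | $147.61 | $44.26
6 | $44.26 | $1.00 | $45.26 | $0.00
Balance reaches $0.00 in quarter 6.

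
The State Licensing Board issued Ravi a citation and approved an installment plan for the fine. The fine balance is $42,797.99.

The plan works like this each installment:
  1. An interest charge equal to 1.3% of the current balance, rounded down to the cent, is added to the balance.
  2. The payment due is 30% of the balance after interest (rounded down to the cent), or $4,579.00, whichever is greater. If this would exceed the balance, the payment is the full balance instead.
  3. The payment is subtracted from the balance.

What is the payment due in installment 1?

# | Opening | Interest | Payment | End bal
1 | $42,797.99 | $556.37 | $13,006.30 | $30,348.06

$13,006.30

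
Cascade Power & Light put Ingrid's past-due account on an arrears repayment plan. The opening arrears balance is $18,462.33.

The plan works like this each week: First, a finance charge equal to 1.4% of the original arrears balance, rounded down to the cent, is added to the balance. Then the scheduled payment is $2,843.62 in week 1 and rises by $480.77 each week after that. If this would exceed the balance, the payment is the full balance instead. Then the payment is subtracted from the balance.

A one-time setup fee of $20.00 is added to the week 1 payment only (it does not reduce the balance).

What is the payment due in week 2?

$3,324.39

Week 1: opening $18,462.33; interest $258.47 → $18,720.80; payment $2,843.62 (+ $20.00 fee); balance $15,877.18
Week 2: opening $15,877.18; interest $258.47 → $16,135.65; payment $3,324.39; balance $12,811.26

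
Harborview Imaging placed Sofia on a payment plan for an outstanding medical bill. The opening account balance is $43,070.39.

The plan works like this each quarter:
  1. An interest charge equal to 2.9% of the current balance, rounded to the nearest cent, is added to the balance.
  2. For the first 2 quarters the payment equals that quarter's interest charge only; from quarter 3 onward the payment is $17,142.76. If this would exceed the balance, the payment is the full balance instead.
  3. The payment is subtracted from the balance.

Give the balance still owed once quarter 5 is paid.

$0.00

Quarter 1: opening $43,070.39; interest $1,249.04 → $44,319.43; payment $1,249.04; balance $43,070.39
Quarter 2: opening $43,070.39; interest $1,249.04 → $44,319.43; payment $1,249.04; balance $43,070.39
Quarter 3: opening $43,070.39; interest $1,249.04 → $44,319.43; payment $17,142.76; balance $27,176.67
Quarter 4: opening $27,176.67; interest $788.12 → $27,964.79; payment $17,142.76; balance $10,822.03
Quarter 5: opening $10,822.03; interest $313.84 → $11,135.87; payment $11,135.87; balance $0.00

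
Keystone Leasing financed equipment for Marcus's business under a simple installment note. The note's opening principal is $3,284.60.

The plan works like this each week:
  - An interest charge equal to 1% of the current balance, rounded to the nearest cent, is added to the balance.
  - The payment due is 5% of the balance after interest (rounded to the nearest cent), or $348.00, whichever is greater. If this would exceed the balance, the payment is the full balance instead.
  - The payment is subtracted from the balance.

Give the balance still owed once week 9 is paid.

# | Opening | Interest | Payment | End bal
1 | $3,284.60 | $32.85 | $348.00 | $2,969.45
2 | $2,969.45 | $29.69 | $348.00 | $2,651.14
3 | $2,651.14 | $26.51 | $348.00 | $2,329.65
4 | $2,329.65 | $23.30 | $348.00 | $2,004.95
5 | $2,004.95 | $20.05 | $348.00 | $1,677.00
6 | $1,677.00 | $16.77 | $348.00 | $1,345.77
7 | $1,345.77 | $13.46 | $348.00 | $1,011.23
8 | $1,011.23 | $10.11 | $348.00 | $673.34
9 | $673.34 | $6.73 | $348.00 | $332.07

$332.07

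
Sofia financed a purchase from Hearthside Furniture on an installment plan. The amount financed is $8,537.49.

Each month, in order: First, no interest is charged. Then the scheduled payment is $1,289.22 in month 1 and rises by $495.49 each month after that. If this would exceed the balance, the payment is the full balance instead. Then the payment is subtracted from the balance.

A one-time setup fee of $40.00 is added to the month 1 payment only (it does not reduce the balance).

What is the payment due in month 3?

$2,280.20

Month 1: $8,537.49 − $1,289.22 (+ $40.00 fee) → $7,248.27
Month 2: $7,248.27 − $1,784.71 → $5,463.56
Month 3: $5,463.56 − $2,280.20 → $3,183.36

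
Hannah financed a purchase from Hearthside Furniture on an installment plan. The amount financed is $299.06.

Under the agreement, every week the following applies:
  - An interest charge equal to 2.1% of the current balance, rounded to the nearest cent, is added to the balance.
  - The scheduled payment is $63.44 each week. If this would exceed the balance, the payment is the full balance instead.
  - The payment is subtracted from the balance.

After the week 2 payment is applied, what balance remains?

$183.54

Week 1: $299.06 +$6.28 interest = $305.34; pay $63.44 → $241.90
Week 2: $241.90 +$5.08 interest = $246.98; pay $63.44 → $183.54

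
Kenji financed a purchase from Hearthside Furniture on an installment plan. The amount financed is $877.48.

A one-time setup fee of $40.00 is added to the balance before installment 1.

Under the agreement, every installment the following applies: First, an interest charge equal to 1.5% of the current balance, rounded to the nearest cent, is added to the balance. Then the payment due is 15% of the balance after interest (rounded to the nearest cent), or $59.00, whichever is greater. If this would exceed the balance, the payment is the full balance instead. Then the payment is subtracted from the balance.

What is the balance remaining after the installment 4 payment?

# | Opening | Interest | Payment | End bal
1 | $917.48 | $13.76 | $139.69 | $791.55
2 | $791.55 | $11.87 | $120.51 | $682.91
3 | $682.91 | $10.24 | $103.97 | $589.18
4 | $589.18 | $8.84 | $89.70 | $508.32

$508.32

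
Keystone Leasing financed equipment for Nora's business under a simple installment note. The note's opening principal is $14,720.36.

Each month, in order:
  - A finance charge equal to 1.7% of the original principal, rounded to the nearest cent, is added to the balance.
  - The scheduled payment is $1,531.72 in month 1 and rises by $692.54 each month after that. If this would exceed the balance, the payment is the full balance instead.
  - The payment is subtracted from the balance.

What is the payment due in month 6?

$1,637.86

# | Opening | Interest | Payment | End bal
1 | $14,720.36 | $250.25 | $1,531.72 | $13,438.89
2 | $13,438.89 | $250.25 | $2,224.26 | $11,464.88
3 | $11,464.88 | $250.25 | $2,916.80 | $8,798.33
4 | $8,798.33 | $250.25 | $3,609.34 | $5,439.24
5 | $5,439.24 | $250.25 | $4,301.88 | $1,387.61
6 | $1,387.61 | $250.25 | $1,637.86 | $0.00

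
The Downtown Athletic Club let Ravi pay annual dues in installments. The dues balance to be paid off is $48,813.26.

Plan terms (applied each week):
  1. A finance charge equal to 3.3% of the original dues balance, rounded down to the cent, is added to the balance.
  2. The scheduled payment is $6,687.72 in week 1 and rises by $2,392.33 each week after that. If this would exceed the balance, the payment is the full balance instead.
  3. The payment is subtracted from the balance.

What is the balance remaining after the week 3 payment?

Week 1: opening $48,813.26; interest $1,610.83 → $50,424.09; payment $6,687.72; balance $43,736.37
Week 2: opening $43,736.37; interest $1,610.83 → $45,347.20; payment $9,080.05; balance $36,267.15
Week 3: opening $36,267.15; interest $1,610.83 → $37,877.98; payment $11,472.38; balance $26,405.60

$26,405.60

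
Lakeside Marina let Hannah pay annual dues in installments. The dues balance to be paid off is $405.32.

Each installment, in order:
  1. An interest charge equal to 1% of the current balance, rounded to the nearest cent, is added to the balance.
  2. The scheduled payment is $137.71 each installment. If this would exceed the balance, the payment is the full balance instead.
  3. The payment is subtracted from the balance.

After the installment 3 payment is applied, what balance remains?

Installment 1: $405.32 +$4.05 interest = $409.37; pay $137.71 → $271.66
Installment 2: $271.66 +$2.72 interest = $274.38; pay $137.71 → $136.67
Installment 3: $136.67 +$1.37 interest = $138.04; pay $137.71 → $0.33

$0.33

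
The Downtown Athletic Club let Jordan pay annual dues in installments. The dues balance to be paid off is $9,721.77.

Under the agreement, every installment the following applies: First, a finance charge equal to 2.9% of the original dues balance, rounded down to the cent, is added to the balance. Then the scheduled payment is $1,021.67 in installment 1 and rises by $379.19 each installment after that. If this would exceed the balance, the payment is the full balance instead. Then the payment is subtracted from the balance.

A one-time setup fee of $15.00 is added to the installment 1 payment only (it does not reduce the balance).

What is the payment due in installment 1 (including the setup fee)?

Installment 1: $9,721.77 +$281.93 interest = $10,003.70; pay $1,021.67 (+ $15.00 fee) → $8,982.03

$1,036.67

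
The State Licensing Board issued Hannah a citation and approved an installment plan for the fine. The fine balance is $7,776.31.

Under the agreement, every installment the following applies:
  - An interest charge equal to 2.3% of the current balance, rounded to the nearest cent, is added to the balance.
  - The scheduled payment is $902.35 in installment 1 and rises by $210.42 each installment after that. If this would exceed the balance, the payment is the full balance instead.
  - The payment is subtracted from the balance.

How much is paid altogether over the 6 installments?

$8,493.57

Installment 1: opening $7,776.31; interest $178.86 → $7,955.17; payment $902.35; balance $7,052.82
Installment 2: opening $7,052.82; interest $162.21 → $7,215.03; payment $1,112.77; balance $6,102.26
Installment 3: opening $6,102.26; interest $140.35 → $6,242.61; payment $1,323.19; balance $4,919.42
Installment 4: opening $4,919.42; interest $113.15 → $5,032.57; payment $1,533.61; balance $3,498.96
Installment 5: opening $3,498.96; interest $80.48 → $3,579.44; payment $1,744.03; balance $1,835.41
Installment 6: opening $1,835.41; interest $42.21 → $1,877.62; payment $1,877.62; balance $0.00
Total paid: $8,493.57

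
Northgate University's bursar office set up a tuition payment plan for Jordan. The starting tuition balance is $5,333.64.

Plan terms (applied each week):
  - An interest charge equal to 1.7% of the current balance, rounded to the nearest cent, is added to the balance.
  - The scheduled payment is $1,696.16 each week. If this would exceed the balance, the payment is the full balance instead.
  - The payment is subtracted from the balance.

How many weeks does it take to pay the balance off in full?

4

Week 1: opening $5,333.64; interest $90.67 → $5,424.31; payment $1,696.16; balance $3,728.15
Week 2: opening $3,728.15; interest $63.38 → $3,791.53; payment $1,696.16; balance $2,095.37
Week 3: opening $2,095.37; interest $35.62 → $2,130.99; payment $1,696.16; balance $434.83
Week 4: opening $434.83; interest $7.39 → $442.22; payment $442.22; balance $0.00
Balance reaches $0.00 in week 4.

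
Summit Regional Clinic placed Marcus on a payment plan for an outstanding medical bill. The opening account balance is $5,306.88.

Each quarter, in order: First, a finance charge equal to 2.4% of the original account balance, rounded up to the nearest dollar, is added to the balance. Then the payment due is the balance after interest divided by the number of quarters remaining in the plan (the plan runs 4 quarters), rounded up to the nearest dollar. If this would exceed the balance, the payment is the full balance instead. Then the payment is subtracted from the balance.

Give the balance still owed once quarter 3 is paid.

$1,464.88

# | Opening | Interest | Payment | End bal
1 | $5,306.88 | $128.00 | $1,359.00 | $4,075.88
2 | $4,075.88 | $128.00 | $1,402.00 | $2,801.88
3 | $2,801.88 | $128.00 | $1,465.00 | $1,464.88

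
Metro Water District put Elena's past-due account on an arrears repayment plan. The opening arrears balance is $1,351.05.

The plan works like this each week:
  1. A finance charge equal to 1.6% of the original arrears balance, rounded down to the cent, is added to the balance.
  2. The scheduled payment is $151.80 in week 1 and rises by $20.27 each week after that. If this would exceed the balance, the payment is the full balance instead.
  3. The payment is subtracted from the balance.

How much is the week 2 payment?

$172.07

Week 1: $1,351.05 +$21.61 interest = $1,372.66; pay $151.80 → $1,220.86
Week 2: $1,220.86 +$21.61 interest = $1,242.47; pay $172.07 → $1,070.40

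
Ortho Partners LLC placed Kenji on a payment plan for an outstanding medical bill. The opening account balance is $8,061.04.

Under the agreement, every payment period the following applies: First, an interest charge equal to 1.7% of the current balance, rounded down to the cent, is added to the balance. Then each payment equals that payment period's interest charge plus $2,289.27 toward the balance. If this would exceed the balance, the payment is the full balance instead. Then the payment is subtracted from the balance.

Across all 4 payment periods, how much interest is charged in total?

# | Opening | Interest | Payment | End bal
1 | $8,061.04 | $137.03 | $2,426.30 | $5,771.77
2 | $5,771.77 | $98.12 | $2,387.39 | $3,482.50
3 | $3,482.50 | $59.20 | $2,348.47 | $1,193.23
4 | $1,193.23 | $20.28 | $1,213.51 | $0.00
Total interest: $137.03 + $98.12 + $59.20 + $20.28 = $314.63

$314.63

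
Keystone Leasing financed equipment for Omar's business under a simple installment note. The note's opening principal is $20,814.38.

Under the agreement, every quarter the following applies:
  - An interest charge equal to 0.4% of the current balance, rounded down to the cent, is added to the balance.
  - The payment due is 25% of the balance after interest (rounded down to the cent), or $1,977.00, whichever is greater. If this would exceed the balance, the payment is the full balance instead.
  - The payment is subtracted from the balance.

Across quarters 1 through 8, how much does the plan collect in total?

$21,103.18

Quarter 1: $20,814.38 +$83.25 interest = $20,897.63; pay $5,224.40 → $15,673.23
Quarter 2: $15,673.23 +$62.69 interest = $15,735.92; pay $3,933.98 → $11,801.94
Quarter 3: $11,801.94 +$47.20 interest = $11,849.14; pay $2,962.28 → $8,886.86
Quarter 4: $8,886.86 +$35.54 interest = $8,922.40; pay $2,230.60 → $6,691.80
Quarter 5: $6,691.80 +$26.76 interest = $6,718.56; pay $1,977.00 → $4,741.56
Quarter 6: $4,741.56 +$18.96 interest = $4,760.52; pay $1,977.00 → $2,783.52
Quarter 7: $2,783.52 +$11.13 interest = $2,794.65; pay $1,977.00 → $817.65
Quarter 8: $817.65 +$3.27 interest = $820.92; pay $820.92 → $0.00
Total paid: $21,103.18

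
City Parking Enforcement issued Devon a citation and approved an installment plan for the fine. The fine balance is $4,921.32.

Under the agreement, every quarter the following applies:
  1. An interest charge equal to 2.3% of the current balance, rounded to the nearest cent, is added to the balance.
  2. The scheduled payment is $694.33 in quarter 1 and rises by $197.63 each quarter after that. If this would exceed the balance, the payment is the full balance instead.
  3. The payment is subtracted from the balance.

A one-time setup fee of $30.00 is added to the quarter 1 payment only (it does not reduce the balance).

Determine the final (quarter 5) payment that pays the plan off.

$1,341.41

Quarter 1: opening $4,921.32; interest $113.19 → $5,034.51; payment $694.33 (+ $30.00 fee); balance $4,340.18
Quarter 2: opening $4,340.18; interest $99.82 → $4,440.00; payment $891.96; balance $3,548.04
Quarter 3: opening $3,548.04; interest $81.60 → $3,629.64; payment $1,089.59; balance $2,540.05
Quarter 4: opening $2,540.05; interest $58.42 → $2,598.47; payment $1,287.22; balance $1,311.25
Quarter 5: opening $1,311.25; interest $30.16 → $1,341.41; payment $1,341.41; balance $0.00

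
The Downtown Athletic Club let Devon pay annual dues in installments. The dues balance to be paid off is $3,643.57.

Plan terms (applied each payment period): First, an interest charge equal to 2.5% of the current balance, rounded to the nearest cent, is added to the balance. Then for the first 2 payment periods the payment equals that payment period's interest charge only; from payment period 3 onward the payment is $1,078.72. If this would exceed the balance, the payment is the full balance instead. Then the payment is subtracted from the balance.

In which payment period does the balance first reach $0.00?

6

# | Opening | Interest | Payment | End bal
1 | $3,643.57 | $91.09 | $91.09 | $3,643.57
2 | $3,643.57 | $91.09 | $91.09 | $3,643.57
3 | $3,643.57 | $91.09 | $1,078.72 | $2,655.94
4 | $2,655.94 | $66.40 | $1,078.72 | $1,643.62
5 | $1,643.62 | $41.09 | $1,078.72 | $605.99
6 | $605.99 | $15.15 | $621.14 | $0.00
Balance reaches $0.00 in payment period 6.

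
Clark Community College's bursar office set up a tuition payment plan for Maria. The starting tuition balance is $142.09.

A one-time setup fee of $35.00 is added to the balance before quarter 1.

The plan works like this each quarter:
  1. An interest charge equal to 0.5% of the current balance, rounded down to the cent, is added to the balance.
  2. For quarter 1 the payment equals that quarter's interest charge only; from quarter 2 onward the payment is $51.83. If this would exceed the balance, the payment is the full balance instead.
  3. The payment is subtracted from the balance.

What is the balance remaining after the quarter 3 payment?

$74.94

# | Opening | Interest | Payment | End bal
1 | $177.09 | $0.88 | $0.88 | $177.09
2 | $177.09 | $0.88 | $51.83 | $126.14
3 | $126.14 | $0.63 | $51.83 | $74.94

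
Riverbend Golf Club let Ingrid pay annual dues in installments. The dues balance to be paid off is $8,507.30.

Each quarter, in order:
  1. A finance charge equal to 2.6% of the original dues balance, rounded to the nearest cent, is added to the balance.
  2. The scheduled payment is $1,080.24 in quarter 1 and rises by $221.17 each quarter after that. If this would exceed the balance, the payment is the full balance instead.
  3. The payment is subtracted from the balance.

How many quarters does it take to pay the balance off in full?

# | Opening | Interest | Payment | End bal
1 | $8,507.30 | $221.19 | $1,080.24 | $7,648.25
2 | $7,648.25 | $221.19 | $1,301.41 | $6,568.03
3 | $6,568.03 | $221.19 | $1,522.58 | $5,266.64
4 | $5,266.64 | $221.19 | $1,743.75 | $3,744.08
5 | $3,744.08 | $221.19 | $1,964.92 | $2,000.35
6 | $2,000.35 | $221.19 | $2,186.09 | $35.45
7 | $35.45 | $221.19 | $256.64 | $0.00
Balance reaches $0.00 in quarter 7.

7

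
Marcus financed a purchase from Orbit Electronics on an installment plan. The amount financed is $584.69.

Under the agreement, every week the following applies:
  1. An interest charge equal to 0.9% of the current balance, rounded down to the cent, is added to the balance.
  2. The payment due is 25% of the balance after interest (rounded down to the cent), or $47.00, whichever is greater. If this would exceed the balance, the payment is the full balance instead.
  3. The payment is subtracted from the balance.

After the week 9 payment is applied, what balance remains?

$0.00

Week 1: opening $584.69; interest $5.26 → $589.95; payment $147.48; balance $442.47
Week 2: opening $442.47; interest $3.98 → $446.45; payment $111.61; balance $334.84
Week 3: opening $334.84; interest $3.01 → $337.85; payment $84.46; balance $253.39
Week 4: opening $253.39; interest $2.28 → $255.67; payment $63.91; balance $191.76
Week 5: opening $191.76; interest $1.72 → $193.48; payment $48.37; balance $145.11
Week 6: opening $145.11; interest $1.30 → $146.41; payment $47.00; balance $99.41
Week 7: opening $99.41; interest $0.89 → $100.30; payment $47.00; balance $53.30
Week 8: opening $53.30; interest $0.47 → $53.77; payment $47.00; balance $6.77
Week 9: opening $6.77; interest $0.06 → $6.83; payment $6.83; balance $0.00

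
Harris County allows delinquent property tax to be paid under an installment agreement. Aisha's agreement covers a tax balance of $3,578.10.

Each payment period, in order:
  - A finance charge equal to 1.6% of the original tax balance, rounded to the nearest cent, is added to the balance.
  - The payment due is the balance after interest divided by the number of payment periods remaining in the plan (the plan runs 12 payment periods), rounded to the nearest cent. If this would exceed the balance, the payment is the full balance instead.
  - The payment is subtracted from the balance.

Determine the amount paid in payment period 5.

Payment period 1: opening $3,578.10; interest $57.25 → $3,635.35; payment $302.95; balance $3,332.40
Payment period 2: opening $3,332.40; interest $57.25 → $3,389.65; payment $308.15; balance $3,081.50
Payment period 3: opening $3,081.50; interest $57.25 → $3,138.75; payment $313.88; balance $2,824.87
Payment period 4: opening $2,824.87; interest $57.25 → $2,882.12; payment $320.24; balance $2,561.88
Payment period 5: opening $2,561.88; interest $57.25 → $2,619.13; payment $327.39; balance $2,291.74

$327.39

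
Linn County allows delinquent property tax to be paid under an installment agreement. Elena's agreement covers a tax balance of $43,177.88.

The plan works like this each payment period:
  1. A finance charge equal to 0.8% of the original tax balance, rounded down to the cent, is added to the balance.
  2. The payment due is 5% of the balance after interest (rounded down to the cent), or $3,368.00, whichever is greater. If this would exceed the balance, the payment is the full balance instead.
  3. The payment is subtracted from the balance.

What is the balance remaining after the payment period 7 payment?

$22,019.82

# | Opening | Interest | Payment | End bal
1 | $43,177.88 | $345.42 | $3,368.00 | $40,155.30
2 | $40,155.30 | $345.42 | $3,368.00 | $37,132.72
3 | $37,132.72 | $345.42 | $3,368.00 | $34,110.14
4 | $34,110.14 | $345.42 | $3,368.00 | $31,087.56
5 | $31,087.56 | $345.42 | $3,368.00 | $28,064.98
6 | $28,064.98 | $345.42 | $3,368.00 | $25,042.40
7 | $25,042.40 | $345.42 | $3,368.00 | $22,019.82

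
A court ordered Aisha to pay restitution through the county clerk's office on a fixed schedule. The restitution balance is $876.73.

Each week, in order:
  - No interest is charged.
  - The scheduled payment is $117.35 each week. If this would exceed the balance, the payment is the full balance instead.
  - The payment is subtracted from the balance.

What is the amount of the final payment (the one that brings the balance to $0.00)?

$55.28

# | Opening | Payment | End bal
1 | $876.73 | $117.35 | $759.38
2 | $759.38 | $117.35 | $642.03
3 | $642.03 | $117.35 | $524.68
4 | $524.68 | $117.35 | $407.33
5 | $407.33 | $117.35 | $289.98
6 | $289.98 | $117.35 | $172.63
7 | $172.63 | $117.35 | $55.28
8 | $55.28 | $55.28 | $0.00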